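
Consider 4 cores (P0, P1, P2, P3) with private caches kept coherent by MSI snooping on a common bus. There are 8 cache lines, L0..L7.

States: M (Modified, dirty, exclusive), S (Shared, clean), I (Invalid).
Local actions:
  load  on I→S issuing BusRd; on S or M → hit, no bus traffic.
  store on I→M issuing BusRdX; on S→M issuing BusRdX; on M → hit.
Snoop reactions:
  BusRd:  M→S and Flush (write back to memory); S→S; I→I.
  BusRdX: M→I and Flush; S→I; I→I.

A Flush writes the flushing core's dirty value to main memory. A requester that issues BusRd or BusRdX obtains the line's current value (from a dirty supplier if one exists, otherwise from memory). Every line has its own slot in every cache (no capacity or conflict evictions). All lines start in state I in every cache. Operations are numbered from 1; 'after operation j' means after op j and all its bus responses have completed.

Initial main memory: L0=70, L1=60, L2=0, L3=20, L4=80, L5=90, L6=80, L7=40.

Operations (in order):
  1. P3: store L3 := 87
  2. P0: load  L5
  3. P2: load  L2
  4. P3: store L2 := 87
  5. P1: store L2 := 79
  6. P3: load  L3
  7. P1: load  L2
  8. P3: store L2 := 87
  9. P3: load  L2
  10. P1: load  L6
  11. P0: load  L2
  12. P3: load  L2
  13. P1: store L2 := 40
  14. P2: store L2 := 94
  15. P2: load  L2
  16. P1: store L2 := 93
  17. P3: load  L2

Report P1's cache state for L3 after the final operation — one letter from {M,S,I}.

1. P3: store L3 := 87  bus=[BusRdX]  L3: P0=I P1=I P2=I P3=M  mem[L3]=20
2. P0: load  L5  bus=[BusRd]  L5: P0=S P1=I P2=I P3=I  mem[L5]=90
3. P2: load  L2  bus=[BusRd]  L2: P0=I P1=I P2=S P3=I  mem[L2]=0
4. P3: store L2 := 87  bus=[BusRdX]  L2: P0=I P1=I P2=I P3=M  mem[L2]=0
5. P1: store L2 := 79  bus=[BusRdX,Flush]  L2: P0=I P1=M P2=I P3=I  mem[L2]=87
6. P3: load  L3  bus=[-]  L3: P0=I P1=I P2=I P3=M  mem[L3]=20
7. P1: load  L2  bus=[-]  L2: P0=I P1=M P2=I P3=I  mem[L2]=87
8. P3: store L2 := 87  bus=[BusRdX,Flush]  L2: P0=I P1=I P2=I P3=M  mem[L2]=79
9. P3: load  L2  bus=[-]  L2: P0=I P1=I P2=I P3=M  mem[L2]=79
10. P1: load  L6  bus=[BusRd]  L6: P0=I P1=S P2=I P3=I  mem[L6]=80
11. P0: load  L2  bus=[BusRd,Flush]  L2: P0=S P1=I P2=I P3=S  mem[L2]=87
12. P3: load  L2  bus=[-]  L2: P0=S P1=I P2=I P3=S  mem[L2]=87
13. P1: store L2 := 40  bus=[BusRdX]  L2: P0=I P1=M P2=I P3=I  mem[L2]=87
14. P2: store L2 := 94  bus=[BusRdX,Flush]  L2: P0=I P1=I P2=M P3=I  mem[L2]=40
15. P2: load  L2  bus=[-]  L2: P0=I P1=I P2=M P3=I  mem[L2]=40
16. P1: store L2 := 93  bus=[BusRdX,Flush]  L2: P0=I P1=M P2=I P3=I  mem[L2]=94
17. P3: load  L2  bus=[BusRd,Flush]  L2: P0=I P1=S P2=I P3=S  mem[L2]=93

state = I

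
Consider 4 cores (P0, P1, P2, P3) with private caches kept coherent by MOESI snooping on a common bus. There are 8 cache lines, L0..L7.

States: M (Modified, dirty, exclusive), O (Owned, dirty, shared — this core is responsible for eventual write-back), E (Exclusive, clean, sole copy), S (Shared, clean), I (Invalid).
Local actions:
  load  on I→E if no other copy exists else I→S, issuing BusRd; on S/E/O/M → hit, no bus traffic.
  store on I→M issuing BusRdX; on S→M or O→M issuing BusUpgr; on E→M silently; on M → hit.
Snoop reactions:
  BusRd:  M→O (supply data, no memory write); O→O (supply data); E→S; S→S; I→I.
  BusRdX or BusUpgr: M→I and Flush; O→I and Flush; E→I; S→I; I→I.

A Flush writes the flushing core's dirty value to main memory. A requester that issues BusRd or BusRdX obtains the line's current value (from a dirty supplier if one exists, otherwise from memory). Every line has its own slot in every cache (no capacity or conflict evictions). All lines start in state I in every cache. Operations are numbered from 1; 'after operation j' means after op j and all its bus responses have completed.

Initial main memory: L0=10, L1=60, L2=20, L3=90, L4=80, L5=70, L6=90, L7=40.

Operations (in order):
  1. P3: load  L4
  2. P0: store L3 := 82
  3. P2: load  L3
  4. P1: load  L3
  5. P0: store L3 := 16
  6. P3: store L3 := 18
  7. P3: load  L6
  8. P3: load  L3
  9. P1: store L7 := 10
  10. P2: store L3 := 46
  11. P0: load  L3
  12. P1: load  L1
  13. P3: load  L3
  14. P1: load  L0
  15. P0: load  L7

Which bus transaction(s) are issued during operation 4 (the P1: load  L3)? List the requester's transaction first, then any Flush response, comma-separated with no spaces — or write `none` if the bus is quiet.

[1] P3: load  L4 | P0:I, P1:I, P2:I, P3:E(80) | bus: BusRd
[2] P0: store L3 := 82 | P0:M(82), P1:I, P2:I, P3:I | bus: BusRdX
[3] P2: load  L3 | P0:O(82), P1:I, P2:S(82), P3:I | bus: BusRd
[4] P1: load  L3 | P0:O(82), P1:S(82), P2:S(82), P3:I | bus: BusRd
[5] P0: store L3 := 16 | P0:M(16), P1:I, P2:I, P3:I | bus: BusUpgr
[6] P3: store L3 := 18 | P0:I, P1:I, P2:I, P3:M(18) | bus: BusRdX,Flush
[7] P3: load  L6 | P0:I, P1:I, P2:I, P3:E(90) | bus: BusRd
[8] P3: load  L3 | P0:I, P1:I, P2:I, P3:M(18) | bus: none
[9] P1: store L7 := 10 | P0:I, P1:M(10), P2:I, P3:I | bus: BusRdX
[10] P2: store L3 := 46 | P0:I, P1:I, P2:M(46), P3:I | bus: BusRdX,Flush
[11] P0: load  L3 | P0:S(46), P1:I, P2:O(46), P3:I | bus: BusRd
[12] P1: load  L1 | P0:I, P1:E(60), P2:I, P3:I | bus: BusRd
[13] P3: load  L3 | P0:S(46), P1:I, P2:O(46), P3:S(46) | bus: BusRd
[14] P1: load  L0 | P0:I, P1:E(10), P2:I, P3:I | bus: BusRd
[15] P0: load  L7 | P0:S(10), P1:O(10), P2:I, P3:I | bus: BusRd

bus = BusRd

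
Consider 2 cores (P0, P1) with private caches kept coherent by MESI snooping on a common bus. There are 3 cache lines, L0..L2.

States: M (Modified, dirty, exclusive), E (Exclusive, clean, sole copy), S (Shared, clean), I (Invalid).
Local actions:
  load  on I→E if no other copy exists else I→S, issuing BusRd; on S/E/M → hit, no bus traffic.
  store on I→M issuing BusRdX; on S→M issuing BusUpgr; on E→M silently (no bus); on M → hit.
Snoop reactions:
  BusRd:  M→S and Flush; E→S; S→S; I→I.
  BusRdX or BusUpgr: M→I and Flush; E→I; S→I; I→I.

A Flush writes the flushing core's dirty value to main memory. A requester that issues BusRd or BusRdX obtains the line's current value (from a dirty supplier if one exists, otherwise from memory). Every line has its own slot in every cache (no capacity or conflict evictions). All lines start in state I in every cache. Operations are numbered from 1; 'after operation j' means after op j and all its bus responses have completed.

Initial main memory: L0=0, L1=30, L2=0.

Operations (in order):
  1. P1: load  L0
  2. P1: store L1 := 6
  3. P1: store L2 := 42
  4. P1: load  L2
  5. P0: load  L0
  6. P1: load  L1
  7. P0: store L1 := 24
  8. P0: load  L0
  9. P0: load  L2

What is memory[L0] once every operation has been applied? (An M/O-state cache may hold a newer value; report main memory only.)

[1] P1: load  L0 | P0:I, P1:E(0) | bus: BusRd
[2] P1: store L1 := 6 | P0:I, P1:M(6) | bus: BusRdX
[3] P1: store L2 := 42 | P0:I, P1:M(42) | bus: BusRdX
[4] P1: load  L2 | P0:I, P1:M(42) | bus: none
[5] P0: load  L0 | P0:S(0), P1:S(0) | bus: BusRd
[6] P1: load  L1 | P0:I, P1:M(6) | bus: none
[7] P0: store L1 := 24 | P0:M(24), P1:I | bus: BusRdX,Flush
[8] P0: load  L0 | P0:S(0), P1:S(0) | bus: none
[9] P0: load  L2 | P0:S(42), P1:S(42) | bus: BusRd,Flush

memory[L0] = 0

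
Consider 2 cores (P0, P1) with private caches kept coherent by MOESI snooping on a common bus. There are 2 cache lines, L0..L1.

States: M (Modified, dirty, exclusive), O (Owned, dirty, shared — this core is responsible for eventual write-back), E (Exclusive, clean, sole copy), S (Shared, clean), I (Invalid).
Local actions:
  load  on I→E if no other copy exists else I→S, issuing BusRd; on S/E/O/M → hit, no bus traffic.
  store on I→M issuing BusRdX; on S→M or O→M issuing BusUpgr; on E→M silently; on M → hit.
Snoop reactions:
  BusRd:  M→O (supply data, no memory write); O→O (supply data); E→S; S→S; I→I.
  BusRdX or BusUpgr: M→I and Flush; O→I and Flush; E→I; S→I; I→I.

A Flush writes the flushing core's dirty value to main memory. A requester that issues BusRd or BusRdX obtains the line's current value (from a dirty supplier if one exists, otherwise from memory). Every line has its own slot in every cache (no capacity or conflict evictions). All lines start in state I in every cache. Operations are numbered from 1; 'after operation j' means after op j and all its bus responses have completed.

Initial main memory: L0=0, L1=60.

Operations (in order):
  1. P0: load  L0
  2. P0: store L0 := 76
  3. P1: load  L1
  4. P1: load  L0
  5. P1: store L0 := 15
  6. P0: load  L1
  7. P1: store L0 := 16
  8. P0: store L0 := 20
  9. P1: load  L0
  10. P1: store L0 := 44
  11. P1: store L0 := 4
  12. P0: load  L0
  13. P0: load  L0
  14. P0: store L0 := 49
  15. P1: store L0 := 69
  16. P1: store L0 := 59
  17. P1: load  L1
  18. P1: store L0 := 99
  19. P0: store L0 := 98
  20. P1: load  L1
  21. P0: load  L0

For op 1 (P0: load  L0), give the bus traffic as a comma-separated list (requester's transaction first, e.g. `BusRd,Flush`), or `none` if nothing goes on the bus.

1. P0: load  L0  bus=[BusRd]  L0: P0=E P1=I  mem[L0]=0
2. P0: store L0 := 76  bus=[-]  L0: P0=M P1=I  mem[L0]=0
3. P1: load  L1  bus=[BusRd]  L1: P0=I P1=E  mem[L1]=60
4. P1: load  L0  bus=[BusRd]  L0: P0=O P1=S  mem[L0]=0
5. P1: store L0 := 15  bus=[BusUpgr,Flush]  L0: P0=I P1=M  mem[L0]=76
6. P0: load  L1  bus=[BusRd]  L1: P0=S P1=S  mem[L1]=60
7. P1: store L0 := 16  bus=[-]  L0: P0=I P1=M  mem[L0]=76
8. P0: store L0 := 20  bus=[BusRdX,Flush]  L0: P0=M P1=I  mem[L0]=16
9. P1: load  L0  bus=[BusRd]  L0: P0=O P1=S  mem[L0]=16
10. P1: store L0 := 44  bus=[BusUpgr,Flush]  L0: P0=I P1=M  mem[L0]=20
11. P1: store L0 := 4  bus=[-]  L0: P0=I P1=M  mem[L0]=20
12. P0: load  L0  bus=[BusRd]  L0: P0=S P1=O  mem[L0]=20
13. P0: load  L0  bus=[-]  L0: P0=S P1=O  mem[L0]=20
14. P0: store L0 := 49  bus=[BusUpgr,Flush]  L0: P0=M P1=I  mem[L0]=4
15. P1: store L0 := 69  bus=[BusRdX,Flush]  L0: P0=I P1=M  mem[L0]=49
16. P1: store L0 := 59  bus=[-]  L0: P0=I P1=M  mem[L0]=49
17. P1: load  L1  bus=[-]  L1: P0=S P1=S  mem[L1]=60
18. P1: store L0 := 99  bus=[-]  L0: P0=I P1=M  mem[L0]=49
19. P0: store L0 := 98  bus=[BusRdX,Flush]  L0: P0=M P1=I  mem[L0]=99
20. P1: load  L1  bus=[-]  L1: P0=S P1=S  mem[L1]=60
21. P0: load  L0  bus=[-]  L0: P0=M P1=I  mem[L0]=99

bus = BusRd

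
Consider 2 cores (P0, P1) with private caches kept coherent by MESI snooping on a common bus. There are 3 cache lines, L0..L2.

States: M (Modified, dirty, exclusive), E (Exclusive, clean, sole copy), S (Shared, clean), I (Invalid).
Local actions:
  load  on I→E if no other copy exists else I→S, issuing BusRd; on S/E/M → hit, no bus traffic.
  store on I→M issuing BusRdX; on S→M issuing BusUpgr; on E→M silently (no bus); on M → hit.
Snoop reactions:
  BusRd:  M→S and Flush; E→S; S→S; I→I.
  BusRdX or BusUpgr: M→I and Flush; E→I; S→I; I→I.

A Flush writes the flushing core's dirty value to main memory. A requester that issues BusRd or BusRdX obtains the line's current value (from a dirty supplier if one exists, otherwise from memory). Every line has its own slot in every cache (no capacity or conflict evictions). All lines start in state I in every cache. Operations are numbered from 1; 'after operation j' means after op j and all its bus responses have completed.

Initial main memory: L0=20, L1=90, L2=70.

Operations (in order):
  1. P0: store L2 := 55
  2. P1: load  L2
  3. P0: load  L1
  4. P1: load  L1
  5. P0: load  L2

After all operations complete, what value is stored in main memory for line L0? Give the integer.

memory[L0] = 20

1. P0: store L2 := 55  bus=[BusRdX]  L2: P0=M P1=I  mem[L2]=70
2. P1: load  L2  bus=[BusRd,Flush]  L2: P0=S P1=S  mem[L2]=55
3. P0: load  L1  bus=[BusRd]  L1: P0=E P1=I  mem[L1]=90
4. P1: load  L1  bus=[BusRd]  L1: P0=S P1=S  mem[L1]=90
5. P0: load  L2  bus=[-]  L2: P0=S P1=S  mem[L2]=55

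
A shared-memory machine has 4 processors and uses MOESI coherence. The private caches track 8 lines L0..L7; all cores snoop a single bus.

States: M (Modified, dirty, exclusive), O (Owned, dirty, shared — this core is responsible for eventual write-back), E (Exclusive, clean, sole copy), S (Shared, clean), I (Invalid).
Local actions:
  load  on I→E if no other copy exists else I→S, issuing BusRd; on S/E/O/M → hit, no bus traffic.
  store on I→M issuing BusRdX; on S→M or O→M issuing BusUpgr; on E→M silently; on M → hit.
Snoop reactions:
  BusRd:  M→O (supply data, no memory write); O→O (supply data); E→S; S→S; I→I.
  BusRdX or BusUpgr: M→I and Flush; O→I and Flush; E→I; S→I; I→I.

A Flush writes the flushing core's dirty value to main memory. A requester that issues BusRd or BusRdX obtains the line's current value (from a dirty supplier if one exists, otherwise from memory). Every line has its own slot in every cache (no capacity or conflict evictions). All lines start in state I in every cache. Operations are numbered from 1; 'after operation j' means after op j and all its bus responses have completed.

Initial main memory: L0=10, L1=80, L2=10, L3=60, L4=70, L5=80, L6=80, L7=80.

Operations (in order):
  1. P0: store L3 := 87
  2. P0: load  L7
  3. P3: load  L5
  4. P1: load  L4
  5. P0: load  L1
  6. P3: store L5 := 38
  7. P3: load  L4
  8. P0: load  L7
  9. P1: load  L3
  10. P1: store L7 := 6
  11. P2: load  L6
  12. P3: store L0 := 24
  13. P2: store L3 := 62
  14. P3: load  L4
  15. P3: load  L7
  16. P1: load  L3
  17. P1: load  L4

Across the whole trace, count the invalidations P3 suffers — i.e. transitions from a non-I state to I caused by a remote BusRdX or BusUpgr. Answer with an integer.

  op1 P0: store L3 := 87 → M/I/I/I on L3; bus BusRdX; mem=60
  op2 P0: load  L7 → E/I/I/I on L7; bus BusRd; mem=80
  op3 P3: load  L5 → I/I/I/E on L5; bus BusRd; mem=80
  op4 P1: load  L4 → I/E/I/I on L4; bus BusRd; mem=70
  op5 P0: load  L1 → E/I/I/I on L1; bus BusRd; mem=80
  op6 P3: store L5 := 38 → I/I/I/M on L5; bus (none); mem=80
  op7 P3: load  L4 → I/S/I/S on L4; bus BusRd; mem=70
  op8 P0: load  L7 → E/I/I/I on L7; bus (none); mem=80
  op9 P1: load  L3 → O/S/I/I on L3; bus BusRd; mem=60
  op10 P1: store L7 := 6 → I/M/I/I on L7; bus BusRdX; mem=80
  op11 P2: load  L6 → I/I/E/I on L6; bus BusRd; mem=80
  op12 P3: store L0 := 24 → I/I/I/M on L0; bus BusRdX; mem=10
  op13 P2: store L3 := 62 → I/I/M/I on L3; bus BusRdX Flush; mem=87
  op14 P3: load  L4 → I/S/I/S on L4; bus (none); mem=70
  op15 P3: load  L7 → I/O/I/S on L7; bus BusRd; mem=80
  op16 P1: load  L3 → I/S/O/I on L3; bus BusRd; mem=87
  op17 P1: load  L4 → I/S/I/S on L4; bus (none); mem=70

invalidations = 0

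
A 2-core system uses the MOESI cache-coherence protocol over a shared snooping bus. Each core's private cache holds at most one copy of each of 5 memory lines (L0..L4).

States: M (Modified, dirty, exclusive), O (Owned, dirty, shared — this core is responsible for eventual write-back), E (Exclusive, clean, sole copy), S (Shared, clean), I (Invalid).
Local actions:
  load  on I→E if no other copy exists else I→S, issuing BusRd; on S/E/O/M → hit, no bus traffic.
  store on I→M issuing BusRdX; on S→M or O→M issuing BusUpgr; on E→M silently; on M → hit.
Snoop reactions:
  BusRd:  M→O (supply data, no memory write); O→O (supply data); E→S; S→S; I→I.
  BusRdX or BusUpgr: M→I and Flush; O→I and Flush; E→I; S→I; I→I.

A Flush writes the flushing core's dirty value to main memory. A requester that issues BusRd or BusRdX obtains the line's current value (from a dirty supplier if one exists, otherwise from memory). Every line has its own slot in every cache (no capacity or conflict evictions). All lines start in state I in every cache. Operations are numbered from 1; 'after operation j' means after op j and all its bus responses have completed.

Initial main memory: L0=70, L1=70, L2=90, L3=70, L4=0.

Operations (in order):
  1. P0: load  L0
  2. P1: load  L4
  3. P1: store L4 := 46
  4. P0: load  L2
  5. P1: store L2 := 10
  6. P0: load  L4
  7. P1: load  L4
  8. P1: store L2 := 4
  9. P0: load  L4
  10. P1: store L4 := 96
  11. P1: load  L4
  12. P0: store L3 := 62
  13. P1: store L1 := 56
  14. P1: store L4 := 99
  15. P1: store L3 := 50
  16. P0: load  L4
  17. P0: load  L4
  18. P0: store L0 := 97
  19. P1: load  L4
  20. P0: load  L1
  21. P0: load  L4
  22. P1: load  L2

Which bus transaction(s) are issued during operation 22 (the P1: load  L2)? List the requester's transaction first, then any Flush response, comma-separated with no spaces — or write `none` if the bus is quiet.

[1] P0: load  L0 | P0:E(70), P1:I | bus: BusRd
[2] P1: load  L4 | P0:I, P1:E(0) | bus: BusRd
[3] P1: store L4 := 46 | P0:I, P1:M(46) | bus: none
[4] P0: load  L2 | P0:E(90), P1:I | bus: BusRd
[5] P1: store L2 := 10 | P0:I, P1:M(10) | bus: BusRdX
[6] P0: load  L4 | P0:S(46), P1:O(46) | bus: BusRd
[7] P1: load  L4 | P0:S(46), P1:O(46) | bus: none
[8] P1: store L2 := 4 | P0:I, P1:M(4) | bus: none
[9] P0: load  L4 | P0:S(46), P1:O(46) | bus: none
[10] P1: store L4 := 96 | P0:I, P1:M(96) | bus: BusUpgr
[11] P1: load  L4 | P0:I, P1:M(96) | bus: none
[12] P0: store L3 := 62 | P0:M(62), P1:I | bus: BusRdX
[13] P1: store L1 := 56 | P0:I, P1:M(56) | bus: BusRdX
[14] P1: store L4 := 99 | P0:I, P1:M(99) | bus: none
[15] P1: store L3 := 50 | P0:I, P1:M(50) | bus: BusRdX,Flush
[16] P0: load  L4 | P0:S(99), P1:O(99) | bus: BusRd
[17] P0: load  L4 | P0:S(99), P1:O(99) | bus: none
[18] P0: store L0 := 97 | P0:M(97), P1:I | bus: none
[19] P1: load  L4 | P0:S(99), P1:O(99) | bus: none
[20] P0: load  L1 | P0:S(56), P1:O(56) | bus: BusRd
[21] P0: load  L4 | P0:S(99), P1:O(99) | bus: none
[22] P1: load  L2 | P0:I, P1:M(4) | bus: none

bus = none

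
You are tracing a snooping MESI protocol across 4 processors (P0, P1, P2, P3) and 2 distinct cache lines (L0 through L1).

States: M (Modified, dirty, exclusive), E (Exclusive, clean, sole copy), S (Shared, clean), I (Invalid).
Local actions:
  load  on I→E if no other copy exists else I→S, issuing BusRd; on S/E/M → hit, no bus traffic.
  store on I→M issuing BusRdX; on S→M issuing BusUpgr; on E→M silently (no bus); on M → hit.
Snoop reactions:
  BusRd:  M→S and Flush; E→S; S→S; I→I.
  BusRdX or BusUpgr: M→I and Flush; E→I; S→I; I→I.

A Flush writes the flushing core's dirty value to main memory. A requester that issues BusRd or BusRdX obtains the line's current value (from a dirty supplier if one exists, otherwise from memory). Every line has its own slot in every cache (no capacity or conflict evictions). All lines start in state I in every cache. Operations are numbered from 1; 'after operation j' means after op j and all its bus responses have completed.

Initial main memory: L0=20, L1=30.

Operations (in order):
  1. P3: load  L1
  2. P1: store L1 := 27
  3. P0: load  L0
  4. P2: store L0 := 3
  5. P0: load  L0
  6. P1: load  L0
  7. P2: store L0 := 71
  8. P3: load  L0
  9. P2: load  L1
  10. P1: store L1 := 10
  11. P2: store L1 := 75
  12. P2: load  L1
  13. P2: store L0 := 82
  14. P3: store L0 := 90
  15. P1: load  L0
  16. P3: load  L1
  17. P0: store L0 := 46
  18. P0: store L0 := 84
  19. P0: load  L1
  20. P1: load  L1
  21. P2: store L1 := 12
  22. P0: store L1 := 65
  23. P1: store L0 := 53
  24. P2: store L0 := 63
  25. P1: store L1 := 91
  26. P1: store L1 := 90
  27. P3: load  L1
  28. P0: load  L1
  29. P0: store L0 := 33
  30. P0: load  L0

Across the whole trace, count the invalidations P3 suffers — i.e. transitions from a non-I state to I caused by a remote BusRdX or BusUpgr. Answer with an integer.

1. P3: load  L1  bus=[BusRd]  L1: P0=I P1=I P2=I P3=E  mem[L1]=30
2. P1: store L1 := 27  bus=[BusRdX]  L1: P0=I P1=M P2=I P3=I  mem[L1]=30
3. P0: load  L0  bus=[BusRd]  L0: P0=E P1=I P2=I P3=I  mem[L0]=20
4. P2: store L0 := 3  bus=[BusRdX]  L0: P0=I P1=I P2=M P3=I  mem[L0]=20
5. P0: load  L0  bus=[BusRd,Flush]  L0: P0=S P1=I P2=S P3=I  mem[L0]=3
6. P1: load  L0  bus=[BusRd]  L0: P0=S P1=S P2=S P3=I  mem[L0]=3
7. P2: store L0 := 71  bus=[BusUpgr]  L0: P0=I P1=I P2=M P3=I  mem[L0]=3
8. P3: load  L0  bus=[BusRd,Flush]  L0: P0=I P1=I P2=S P3=S  mem[L0]=71
9. P2: load  L1  bus=[BusRd,Flush]  L1: P0=I P1=S P2=S P3=I  mem[L1]=27
10. P1: store L1 := 10  bus=[BusUpgr]  L1: P0=I P1=M P2=I P3=I  mem[L1]=27
11. P2: store L1 := 75  bus=[BusRdX,Flush]  L1: P0=I P1=I P2=M P3=I  mem[L1]=10
12. P2: load  L1  bus=[-]  L1: P0=I P1=I P2=M P3=I  mem[L1]=10
13. P2: store L0 := 82  bus=[BusUpgr]  L0: P0=I P1=I P2=M P3=I  mem[L0]=71
14. P3: store L0 := 90  bus=[BusRdX,Flush]  L0: P0=I P1=I P2=I P3=M  mem[L0]=82
15. P1: load  L0  bus=[BusRd,Flush]  L0: P0=I P1=S P2=I P3=S  mem[L0]=90
16. P3: load  L1  bus=[BusRd,Flush]  L1: P0=I P1=I P2=S P3=S  mem[L1]=75
17. P0: store L0 := 46  bus=[BusRdX]  L0: P0=M P1=I P2=I P3=I  mem[L0]=90
18. P0: store L0 := 84  bus=[-]  L0: P0=M P1=I P2=I P3=I  mem[L0]=90
19. P0: load  L1  bus=[BusRd]  L1: P0=S P1=I P2=S P3=S  mem[L1]=75
20. P1: load  L1  bus=[BusRd]  L1: P0=S P1=S P2=S P3=S  mem[L1]=75
21. P2: store L1 := 12  bus=[BusUpgr]  L1: P0=I P1=I P2=M P3=I  mem[L1]=75
22. P0: store L1 := 65  bus=[BusRdX,Flush]  L1: P0=M P1=I P2=I P3=I  mem[L1]=12
23. P1: store L0 := 53  bus=[BusRdX,Flush]  L0: P0=I P1=M P2=I P3=I  mem[L0]=84
24. P2: store L0 := 63  bus=[BusRdX,Flush]  L0: P0=I P1=I P2=M P3=I  mem[L0]=53
25. P1: store L1 := 91  bus=[BusRdX,Flush]  L1: P0=I P1=M P2=I P3=I  mem[L1]=65
26. P1: store L1 := 90  bus=[-]  L1: P0=I P1=M P2=I P3=I  mem[L1]=65
27. P3: load  L1  bus=[BusRd,Flush]  L1: P0=I P1=S P2=I P3=S  mem[L1]=90
28. P0: load  L1  bus=[BusRd]  L1: P0=S P1=S P2=I P3=S  mem[L1]=90
29. P0: store L0 := 33  bus=[BusRdX,Flush]  L0: P0=M P1=I P2=I P3=I  mem[L0]=63
30. P0: load  L0  bus=[-]  L0: P0=M P1=I P2=I P3=I  mem[L0]=63

invalidations = 4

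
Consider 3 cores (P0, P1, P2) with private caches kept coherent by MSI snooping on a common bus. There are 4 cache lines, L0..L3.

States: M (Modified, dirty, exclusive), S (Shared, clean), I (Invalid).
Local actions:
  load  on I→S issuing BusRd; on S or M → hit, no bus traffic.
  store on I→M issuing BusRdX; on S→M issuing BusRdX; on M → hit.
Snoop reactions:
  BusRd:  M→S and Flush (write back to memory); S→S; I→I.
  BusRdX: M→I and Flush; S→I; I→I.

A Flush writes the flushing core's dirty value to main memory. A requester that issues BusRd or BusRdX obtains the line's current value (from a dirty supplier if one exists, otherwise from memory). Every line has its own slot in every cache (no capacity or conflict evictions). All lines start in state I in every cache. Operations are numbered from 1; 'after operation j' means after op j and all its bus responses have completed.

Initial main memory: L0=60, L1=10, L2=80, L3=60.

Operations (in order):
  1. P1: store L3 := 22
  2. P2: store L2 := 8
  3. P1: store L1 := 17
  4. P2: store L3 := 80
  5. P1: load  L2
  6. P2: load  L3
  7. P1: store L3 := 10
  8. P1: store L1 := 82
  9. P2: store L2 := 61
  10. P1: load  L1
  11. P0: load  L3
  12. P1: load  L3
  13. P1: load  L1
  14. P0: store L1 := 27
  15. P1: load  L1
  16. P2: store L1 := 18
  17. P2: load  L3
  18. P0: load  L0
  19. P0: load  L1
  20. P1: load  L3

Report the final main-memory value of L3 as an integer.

[1] P1: store L3 := 22 | P0:I, P1:M(22), P2:I | bus: BusRdX
[2] P2: store L2 := 8 | P0:I, P1:I, P2:M(8) | bus: BusRdX
[3] P1: store L1 := 17 | P0:I, P1:M(17), P2:I | bus: BusRdX
[4] P2: store L3 := 80 | P0:I, P1:I, P2:M(80) | bus: BusRdX,Flush
[5] P1: load  L2 | P0:I, P1:S(8), P2:S(8) | bus: BusRd,Flush
[6] P2: load  L3 | P0:I, P1:I, P2:M(80) | bus: none
[7] P1: store L3 := 10 | P0:I, P1:M(10), P2:I | bus: BusRdX,Flush
[8] P1: store L1 := 82 | P0:I, P1:M(82), P2:I | bus: none
[9] P2: store L2 := 61 | P0:I, P1:I, P2:M(61) | bus: BusRdX
[10] P1: load  L1 | P0:I, P1:M(82), P2:I | bus: none
[11] P0: load  L3 | P0:S(10), P1:S(10), P2:I | bus: BusRd,Flush
[12] P1: load  L3 | P0:S(10), P1:S(10), P2:I | bus: none
[13] P1: load  L1 | P0:I, P1:M(82), P2:I | bus: none
[14] P0: store L1 := 27 | P0:M(27), P1:I, P2:I | bus: BusRdX,Flush
[15] P1: load  L1 | P0:S(27), P1:S(27), P2:I | bus: BusRd,Flush
[16] P2: store L1 := 18 | P0:I, P1:I, P2:M(18) | bus: BusRdX
[17] P2: load  L3 | P0:S(10), P1:S(10), P2:S(10) | bus: BusRd
[18] P0: load  L0 | P0:S(60), P1:I, P2:I | bus: BusRd
[19] P0: load  L1 | P0:S(18), P1:I, P2:S(18) | bus: BusRd,Flush
[20] P1: load  L3 | P0:S(10), P1:S(10), P2:S(10) | bus: none

memory[L3] = 10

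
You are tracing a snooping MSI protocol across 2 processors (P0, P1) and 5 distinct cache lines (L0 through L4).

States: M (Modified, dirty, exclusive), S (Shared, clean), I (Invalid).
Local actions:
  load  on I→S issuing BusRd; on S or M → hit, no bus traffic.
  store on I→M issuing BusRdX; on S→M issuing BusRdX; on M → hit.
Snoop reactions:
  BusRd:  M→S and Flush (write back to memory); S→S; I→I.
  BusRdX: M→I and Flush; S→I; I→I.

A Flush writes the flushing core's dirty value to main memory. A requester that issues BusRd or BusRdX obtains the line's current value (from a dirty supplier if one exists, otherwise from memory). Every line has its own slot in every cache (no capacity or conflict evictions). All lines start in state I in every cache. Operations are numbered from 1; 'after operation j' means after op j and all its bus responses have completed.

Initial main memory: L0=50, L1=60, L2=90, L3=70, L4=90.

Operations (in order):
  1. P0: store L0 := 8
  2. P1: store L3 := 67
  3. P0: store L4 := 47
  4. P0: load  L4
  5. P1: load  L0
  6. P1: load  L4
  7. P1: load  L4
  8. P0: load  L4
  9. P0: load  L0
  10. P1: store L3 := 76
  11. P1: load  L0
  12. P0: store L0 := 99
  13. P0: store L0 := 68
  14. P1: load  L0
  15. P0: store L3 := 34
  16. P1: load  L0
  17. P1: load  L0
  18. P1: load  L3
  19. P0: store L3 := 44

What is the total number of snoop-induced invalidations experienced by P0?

  op1 P0: store L0 := 8 → M/I on L0; bus BusRdX; mem=50
  op2 P1: store L3 := 67 → I/M on L3; bus BusRdX; mem=70
  op3 P0: store L4 := 47 → M/I on L4; bus BusRdX; mem=90
  op4 P0: load  L4 → M/I on L4; bus (none); mem=90
  op5 P1: load  L0 → S/S on L0; bus BusRd Flush; mem=8
  op6 P1: load  L4 → S/S on L4; bus BusRd Flush; mem=47
  op7 P1: load  L4 → S/S on L4; bus (none); mem=47
  op8 P0: load  L4 → S/S on L4; bus (none); mem=47
  op9 P0: load  L0 → S/S on L0; bus (none); mem=8
  op10 P1: store L3 := 76 → I/M on L3; bus (none); mem=70
  op11 P1: load  L0 → S/S on L0; bus (none); mem=8
  op12 P0: store L0 := 99 → M/I on L0; bus BusRdX; mem=8
  op13 P0: store L0 := 68 → M/I on L0; bus (none); mem=8
  op14 P1: load  L0 → S/S on L0; bus BusRd Flush; mem=68
  op15 P0: store L3 := 34 → M/I on L3; bus BusRdX Flush; mem=76
  op16 P1: load  L0 → S/S on L0; bus (none); mem=68
  op17 P1: load  L0 → S/S on L0; bus (none); mem=68
  op18 P1: load  L3 → S/S on L3; bus BusRd Flush; mem=34
  op19 P0: store L3 := 44 → M/I on L3; bus BusRdX; mem=34

invalidations = 0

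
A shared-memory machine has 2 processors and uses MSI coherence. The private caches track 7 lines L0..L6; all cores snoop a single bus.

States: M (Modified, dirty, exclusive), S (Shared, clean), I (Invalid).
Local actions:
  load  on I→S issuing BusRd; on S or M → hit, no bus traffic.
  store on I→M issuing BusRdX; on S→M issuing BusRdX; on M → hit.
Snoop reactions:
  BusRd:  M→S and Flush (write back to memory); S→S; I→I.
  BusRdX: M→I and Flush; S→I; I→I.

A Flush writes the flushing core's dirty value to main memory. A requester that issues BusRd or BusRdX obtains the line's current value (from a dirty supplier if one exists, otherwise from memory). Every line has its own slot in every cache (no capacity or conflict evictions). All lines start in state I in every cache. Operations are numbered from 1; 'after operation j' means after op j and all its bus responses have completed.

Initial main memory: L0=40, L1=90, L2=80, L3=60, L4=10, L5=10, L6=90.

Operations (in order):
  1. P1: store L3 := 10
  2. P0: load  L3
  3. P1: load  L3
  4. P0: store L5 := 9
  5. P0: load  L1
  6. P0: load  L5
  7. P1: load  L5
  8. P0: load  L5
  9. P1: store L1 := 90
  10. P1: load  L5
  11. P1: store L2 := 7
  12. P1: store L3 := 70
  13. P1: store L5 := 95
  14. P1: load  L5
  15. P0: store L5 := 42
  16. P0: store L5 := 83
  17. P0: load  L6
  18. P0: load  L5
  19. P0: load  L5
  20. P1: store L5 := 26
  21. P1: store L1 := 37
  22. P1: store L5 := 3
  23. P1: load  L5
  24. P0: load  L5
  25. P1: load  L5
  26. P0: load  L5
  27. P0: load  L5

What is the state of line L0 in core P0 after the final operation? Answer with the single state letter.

step 1: P1: store L3 := 10  ⟶  IM  (L3)  txn=BusRdX  M[L3]=60
step 2: P0: load  L3  ⟶  SS  (L3)  txn=BusRd+Flush  M[L3]=10
step 3: P1: load  L3  ⟶  SS  (L3)  txn=∅  M[L3]=10
step 4: P0: store L5 := 9  ⟶  MI  (L5)  txn=BusRdX  M[L5]=10
step 5: P0: load  L1  ⟶  SI  (L1)  txn=BusRd  M[L1]=90
step 6: P0: load  L5  ⟶  MI  (L5)  txn=∅  M[L5]=10
step 7: P1: load  L5  ⟶  SS  (L5)  txn=BusRd+Flush  M[L5]=9
step 8: P0: load  L5  ⟶  SS  (L5)  txn=∅  M[L5]=9
step 9: P1: store L1 := 90  ⟶  IM  (L1)  txn=BusRdX  M[L1]=90
step 10: P1: load  L5  ⟶  SS  (L5)  txn=∅  M[L5]=9
step 11: P1: store L2 := 7  ⟶  IM  (L2)  txn=BusRdX  M[L2]=80
step 12: P1: store L3 := 70  ⟶  IM  (L3)  txn=BusRdX  M[L3]=10
step 13: P1: store L5 := 95  ⟶  IM  (L5)  txn=BusRdX  M[L5]=9
step 14: P1: load  L5  ⟶  IM  (L5)  txn=∅  M[L5]=9
step 15: P0: store L5 := 42  ⟶  MI  (L5)  txn=BusRdX+Flush  M[L5]=95
step 16: P0: store L5 := 83  ⟶  MI  (L5)  txn=∅  M[L5]=95
step 17: P0: load  L6  ⟶  SI  (L6)  txn=BusRd  M[L6]=90
step 18: P0: load  L5  ⟶  MI  (L5)  txn=∅  M[L5]=95
step 19: P0: load  L5  ⟶  MI  (L5)  txn=∅  M[L5]=95
step 20: P1: store L5 := 26  ⟶  IM  (L5)  txn=BusRdX+Flush  M[L5]=83
step 21: P1: store L1 := 37  ⟶  IM  (L1)  txn=∅  M[L1]=90
step 22: P1: store L5 := 3  ⟶  IM  (L5)  txn=∅  M[L5]=83
step 23: P1: load  L5  ⟶  IM  (L5)  txn=∅  M[L5]=83
step 24: P0: load  L5  ⟶  SS  (L5)  txn=BusRd+Flush  M[L5]=3
step 25: P1: load  L5  ⟶  SS  (L5)  txn=∅  M[L5]=3
step 26: P0: load  L5  ⟶  SS  (L5)  txn=∅  M[L5]=3
step 27: P0: load  L5  ⟶  SS  (L5)  txn=∅  M[L5]=3

state = I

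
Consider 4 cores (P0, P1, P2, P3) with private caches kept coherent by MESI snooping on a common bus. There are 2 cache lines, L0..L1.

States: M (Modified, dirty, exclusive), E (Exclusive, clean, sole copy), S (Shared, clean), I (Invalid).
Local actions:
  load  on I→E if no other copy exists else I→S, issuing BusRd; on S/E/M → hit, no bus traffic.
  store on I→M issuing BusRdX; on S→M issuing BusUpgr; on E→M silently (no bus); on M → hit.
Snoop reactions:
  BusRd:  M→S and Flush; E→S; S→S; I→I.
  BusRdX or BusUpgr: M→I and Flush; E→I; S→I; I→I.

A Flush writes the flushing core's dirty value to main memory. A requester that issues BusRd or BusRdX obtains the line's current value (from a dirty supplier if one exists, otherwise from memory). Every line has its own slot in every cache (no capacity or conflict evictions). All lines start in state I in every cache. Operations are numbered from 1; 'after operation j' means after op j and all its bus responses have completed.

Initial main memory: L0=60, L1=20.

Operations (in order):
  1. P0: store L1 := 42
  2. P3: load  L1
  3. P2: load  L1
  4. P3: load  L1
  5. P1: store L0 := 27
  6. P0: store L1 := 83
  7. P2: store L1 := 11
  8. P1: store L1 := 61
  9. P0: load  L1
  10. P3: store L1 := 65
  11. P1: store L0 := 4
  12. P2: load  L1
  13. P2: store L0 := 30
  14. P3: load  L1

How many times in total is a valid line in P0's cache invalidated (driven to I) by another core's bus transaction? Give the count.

1. P0: store L1 := 42  bus=[BusRdX]  L1: P0=M P1=I P2=I P3=I  mem[L1]=20
2. P3: load  L1  bus=[BusRd,Flush]  L1: P0=S P1=I P2=I P3=S  mem[L1]=42
3. P2: load  L1  bus=[BusRd]  L1: P0=S P1=I P2=S P3=S  mem[L1]=42
4. P3: load  L1  bus=[-]  L1: P0=S P1=I P2=S P3=S  mem[L1]=42
5. P1: store L0 := 27  bus=[BusRdX]  L0: P0=I P1=M P2=I P3=I  mem[L0]=60
6. P0: store L1 := 83  bus=[BusUpgr]  L1: P0=M P1=I P2=I P3=I  mem[L1]=42
7. P2: store L1 := 11  bus=[BusRdX,Flush]  L1: P0=I P1=I P2=M P3=I  mem[L1]=83
8. P1: store L1 := 61  bus=[BusRdX,Flush]  L1: P0=I P1=M P2=I P3=I  mem[L1]=11
9. P0: load  L1  bus=[BusRd,Flush]  L1: P0=S P1=S P2=I P3=I  mem[L1]=61
10. P3: store L1 := 65  bus=[BusRdX]  L1: P0=I P1=I P2=I P3=M  mem[L1]=61
11. P1: store L0 := 4  bus=[-]  L0: P0=I P1=M P2=I P3=I  mem[L0]=60
12. P2: load  L1  bus=[BusRd,Flush]  L1: P0=I P1=I P2=S P3=S  mem[L1]=65
13. P2: store L0 := 30  bus=[BusRdX,Flush]  L0: P0=I P1=I P2=M P3=I  mem[L0]=4
14. P3: load  L1  bus=[-]  L1: P0=I P1=I P2=S P3=S  mem[L1]=65

invalidations = 2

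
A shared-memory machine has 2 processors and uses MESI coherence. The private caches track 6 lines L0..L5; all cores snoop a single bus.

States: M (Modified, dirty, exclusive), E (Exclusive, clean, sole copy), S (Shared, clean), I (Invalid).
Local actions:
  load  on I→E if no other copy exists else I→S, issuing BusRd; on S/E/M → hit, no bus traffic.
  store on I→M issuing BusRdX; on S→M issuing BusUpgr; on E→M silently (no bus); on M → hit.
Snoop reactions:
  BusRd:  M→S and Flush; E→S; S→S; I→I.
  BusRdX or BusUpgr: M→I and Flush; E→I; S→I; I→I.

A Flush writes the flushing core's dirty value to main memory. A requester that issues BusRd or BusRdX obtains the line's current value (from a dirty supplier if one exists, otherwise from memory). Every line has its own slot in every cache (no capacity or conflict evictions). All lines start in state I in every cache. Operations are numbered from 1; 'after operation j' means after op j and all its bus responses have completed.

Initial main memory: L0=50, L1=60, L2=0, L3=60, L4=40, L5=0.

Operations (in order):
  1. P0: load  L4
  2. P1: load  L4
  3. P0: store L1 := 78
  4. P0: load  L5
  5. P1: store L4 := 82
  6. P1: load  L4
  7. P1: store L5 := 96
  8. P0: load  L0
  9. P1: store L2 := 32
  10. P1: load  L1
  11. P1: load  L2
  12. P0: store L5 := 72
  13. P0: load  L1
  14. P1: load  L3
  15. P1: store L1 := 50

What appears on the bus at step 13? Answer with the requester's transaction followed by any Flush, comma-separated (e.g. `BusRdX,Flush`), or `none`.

bus = none

  op1 P0: load  L4 → E/I on L4; bus BusRd; mem=40
  op2 P1: load  L4 → S/S on L4; bus BusRd; mem=40
  op3 P0: store L1 := 78 → M/I on L1; bus BusRdX; mem=60
  op4 P0: load  L5 → E/I on L5; bus BusRd; mem=0
  op5 P1: store L4 := 82 → I/M on L4; bus BusUpgr; mem=40
  op6 P1: load  L4 → I/M on L4; bus (none); mem=40
  op7 P1: store L5 := 96 → I/M on L5; bus BusRdX; mem=0
  op8 P0: load  L0 → E/I on L0; bus BusRd; mem=50
  op9 P1: store L2 := 32 → I/M on L2; bus BusRdX; mem=0
  op10 P1: load  L1 → S/S on L1; bus BusRd Flush; mem=78
  op11 P1: load  L2 → I/M on L2; bus (none); mem=0
  op12 P0: store L5 := 72 → M/I on L5; bus BusRdX Flush; mem=96
  op13 P0: load  L1 → S/S on L1; bus (none); mem=78
  op14 P1: load  L3 → I/E on L3; bus BusRd; mem=60
  op15 P1: store L1 := 50 → I/M on L1; bus BusUpgr; mem=78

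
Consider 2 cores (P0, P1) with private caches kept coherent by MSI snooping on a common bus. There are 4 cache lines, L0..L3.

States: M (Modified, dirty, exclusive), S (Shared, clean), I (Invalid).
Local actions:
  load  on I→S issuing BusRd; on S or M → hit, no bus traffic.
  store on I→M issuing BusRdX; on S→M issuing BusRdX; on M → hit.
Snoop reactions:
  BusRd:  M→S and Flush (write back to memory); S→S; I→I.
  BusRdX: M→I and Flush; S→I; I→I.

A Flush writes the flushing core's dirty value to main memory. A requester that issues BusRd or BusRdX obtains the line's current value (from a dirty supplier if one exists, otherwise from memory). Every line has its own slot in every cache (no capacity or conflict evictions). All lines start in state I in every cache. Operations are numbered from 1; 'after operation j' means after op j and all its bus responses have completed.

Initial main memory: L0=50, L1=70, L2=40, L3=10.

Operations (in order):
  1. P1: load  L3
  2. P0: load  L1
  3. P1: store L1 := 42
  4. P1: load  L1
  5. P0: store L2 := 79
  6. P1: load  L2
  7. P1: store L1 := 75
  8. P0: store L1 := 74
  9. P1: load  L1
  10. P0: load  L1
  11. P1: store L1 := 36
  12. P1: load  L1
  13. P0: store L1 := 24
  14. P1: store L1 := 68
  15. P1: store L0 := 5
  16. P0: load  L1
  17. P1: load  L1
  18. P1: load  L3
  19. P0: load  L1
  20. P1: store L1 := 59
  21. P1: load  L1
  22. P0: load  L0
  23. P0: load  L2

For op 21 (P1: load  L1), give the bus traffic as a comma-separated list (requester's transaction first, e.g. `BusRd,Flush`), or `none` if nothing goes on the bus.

step 1: P1: load  L3  ⟶  IS  (L3)  txn=BusRd  M[L3]=10
step 2: P0: load  L1  ⟶  SI  (L1)  txn=BusRd  M[L1]=70
step 3: P1: store L1 := 42  ⟶  IM  (L1)  txn=BusRdX  M[L1]=70
step 4: P1: load  L1  ⟶  IM  (L1)  txn=∅  M[L1]=70
step 5: P0: store L2 := 79  ⟶  MI  (L2)  txn=BusRdX  M[L2]=40
step 6: P1: load  L2  ⟶  SS  (L2)  txn=BusRd+Flush  M[L2]=79
step 7: P1: store L1 := 75  ⟶  IM  (L1)  txn=∅  M[L1]=70
step 8: P0: store L1 := 74  ⟶  MI  (L1)  txn=BusRdX+Flush  M[L1]=75
step 9: P1: load  L1  ⟶  SS  (L1)  txn=BusRd+Flush  M[L1]=74
step 10: P0: load  L1  ⟶  SS  (L1)  txn=∅  M[L1]=74
step 11: P1: store L1 := 36  ⟶  IM  (L1)  txn=BusRdX  M[L1]=74
step 12: P1: load  L1  ⟶  IM  (L1)  txn=∅  M[L1]=74
step 13: P0: store L1 := 24  ⟶  MI  (L1)  txn=BusRdX+Flush  M[L1]=36
step 14: P1: store L1 := 68  ⟶  IM  (L1)  txn=BusRdX+Flush  M[L1]=24
step 15: P1: store L0 := 5  ⟶  IM  (L0)  txn=BusRdX  M[L0]=50
step 16: P0: load  L1  ⟶  SS  (L1)  txn=BusRd+Flush  M[L1]=68
step 17: P1: load  L1  ⟶  SS  (L1)  txn=∅  M[L1]=68
step 18: P1: load  L3  ⟶  IS  (L3)  txn=∅  M[L3]=10
step 19: P0: load  L1  ⟶  SS  (L1)  txn=∅  M[L1]=68
step 20: P1: store L1 := 59  ⟶  IM  (L1)  txn=BusRdX  M[L1]=68
step 21: P1: load  L1  ⟶  IM  (L1)  txn=∅  M[L1]=68
step 22: P0: load  L0  ⟶  SS  (L0)  txn=BusRd+Flush  M[L0]=5
step 23: P0: load  L2  ⟶  SS  (L2)  txn=∅  M[L2]=79

bus = none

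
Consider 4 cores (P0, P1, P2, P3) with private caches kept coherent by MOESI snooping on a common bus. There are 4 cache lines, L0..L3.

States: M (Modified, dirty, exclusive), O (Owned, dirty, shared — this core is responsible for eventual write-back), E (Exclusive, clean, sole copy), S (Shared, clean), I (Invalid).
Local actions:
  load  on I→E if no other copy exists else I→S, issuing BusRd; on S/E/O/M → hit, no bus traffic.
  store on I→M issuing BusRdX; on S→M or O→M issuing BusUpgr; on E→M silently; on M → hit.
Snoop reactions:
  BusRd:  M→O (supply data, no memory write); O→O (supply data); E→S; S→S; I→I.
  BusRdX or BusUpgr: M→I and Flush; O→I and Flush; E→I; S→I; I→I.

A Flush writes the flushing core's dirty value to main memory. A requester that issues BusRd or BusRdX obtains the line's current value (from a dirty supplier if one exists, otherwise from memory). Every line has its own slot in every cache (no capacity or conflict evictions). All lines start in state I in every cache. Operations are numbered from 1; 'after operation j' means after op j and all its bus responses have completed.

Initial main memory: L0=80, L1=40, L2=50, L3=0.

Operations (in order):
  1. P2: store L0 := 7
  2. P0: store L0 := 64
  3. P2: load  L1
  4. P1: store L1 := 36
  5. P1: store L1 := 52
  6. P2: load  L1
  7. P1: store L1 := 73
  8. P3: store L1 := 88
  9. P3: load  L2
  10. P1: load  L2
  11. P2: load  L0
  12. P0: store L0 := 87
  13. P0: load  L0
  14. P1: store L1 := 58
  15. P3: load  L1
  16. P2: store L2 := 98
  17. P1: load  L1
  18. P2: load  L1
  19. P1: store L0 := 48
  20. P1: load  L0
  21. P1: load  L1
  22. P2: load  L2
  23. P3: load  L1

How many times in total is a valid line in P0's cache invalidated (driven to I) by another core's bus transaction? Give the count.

invalidations = 1

[1] P2: store L0 := 7 | P0:I, P1:I, P2:M(7), P3:I | bus: BusRdX
[2] P0: store L0 := 64 | P0:M(64), P1:I, P2:I, P3:I | bus: BusRdX,Flush
[3] P2: load  L1 | P0:I, P1:I, P2:E(40), P3:I | bus: BusRd
[4] P1: store L1 := 36 | P0:I, P1:M(36), P2:I, P3:I | bus: BusRdX
[5] P1: store L1 := 52 | P0:I, P1:M(52), P2:I, P3:I | bus: none
[6] P2: load  L1 | P0:I, P1:O(52), P2:S(52), P3:I | bus: BusRd
[7] P1: store L1 := 73 | P0:I, P1:M(73), P2:I, P3:I | bus: BusUpgr
[8] P3: store L1 := 88 | P0:I, P1:I, P2:I, P3:M(88) | bus: BusRdX,Flush
[9] P3: load  L2 | P0:I, P1:I, P2:I, P3:E(50) | bus: BusRd
[10] P1: load  L2 | P0:I, P1:S(50), P2:I, P3:S(50) | bus: BusRd
[11] P2: load  L0 | P0:O(64), P1:I, P2:S(64), P3:I | bus: BusRd
[12] P0: store L0 := 87 | P0:M(87), P1:I, P2:I, P3:I | bus: BusUpgr
[13] P0: load  L0 | P0:M(87), P1:I, P2:I, P3:I | bus: none
[14] P1: store L1 := 58 | P0:I, P1:M(58), P2:I, P3:I | bus: BusRdX,Flush
[15] P3: load  L1 | P0:I, P1:O(58), P2:I, P3:S(58) | bus: BusRd
[16] P2: store L2 := 98 | P0:I, P1:I, P2:M(98), P3:I | bus: BusRdX
[17] P1: load  L1 | P0:I, P1:O(58), P2:I, P3:S(58) | bus: none
[18] P2: load  L1 | P0:I, P1:O(58), P2:S(58), P3:S(58) | bus: BusRd
[19] P1: store L0 := 48 | P0:I, P1:M(48), P2:I, P3:I | bus: BusRdX,Flush
[20] P1: load  L0 | P0:I, P1:M(48), P2:I, P3:I | bus: none
[21] P1: load  L1 | P0:I, P1:O(58), P2:S(58), P3:S(58) | bus: none
[22] P2: load  L2 | P0:I, P1:I, P2:M(98), P3:I | bus: none
[23] P3: load  L1 | P0:I, P1:O(58), P2:S(58), P3:S(58) | bus: none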